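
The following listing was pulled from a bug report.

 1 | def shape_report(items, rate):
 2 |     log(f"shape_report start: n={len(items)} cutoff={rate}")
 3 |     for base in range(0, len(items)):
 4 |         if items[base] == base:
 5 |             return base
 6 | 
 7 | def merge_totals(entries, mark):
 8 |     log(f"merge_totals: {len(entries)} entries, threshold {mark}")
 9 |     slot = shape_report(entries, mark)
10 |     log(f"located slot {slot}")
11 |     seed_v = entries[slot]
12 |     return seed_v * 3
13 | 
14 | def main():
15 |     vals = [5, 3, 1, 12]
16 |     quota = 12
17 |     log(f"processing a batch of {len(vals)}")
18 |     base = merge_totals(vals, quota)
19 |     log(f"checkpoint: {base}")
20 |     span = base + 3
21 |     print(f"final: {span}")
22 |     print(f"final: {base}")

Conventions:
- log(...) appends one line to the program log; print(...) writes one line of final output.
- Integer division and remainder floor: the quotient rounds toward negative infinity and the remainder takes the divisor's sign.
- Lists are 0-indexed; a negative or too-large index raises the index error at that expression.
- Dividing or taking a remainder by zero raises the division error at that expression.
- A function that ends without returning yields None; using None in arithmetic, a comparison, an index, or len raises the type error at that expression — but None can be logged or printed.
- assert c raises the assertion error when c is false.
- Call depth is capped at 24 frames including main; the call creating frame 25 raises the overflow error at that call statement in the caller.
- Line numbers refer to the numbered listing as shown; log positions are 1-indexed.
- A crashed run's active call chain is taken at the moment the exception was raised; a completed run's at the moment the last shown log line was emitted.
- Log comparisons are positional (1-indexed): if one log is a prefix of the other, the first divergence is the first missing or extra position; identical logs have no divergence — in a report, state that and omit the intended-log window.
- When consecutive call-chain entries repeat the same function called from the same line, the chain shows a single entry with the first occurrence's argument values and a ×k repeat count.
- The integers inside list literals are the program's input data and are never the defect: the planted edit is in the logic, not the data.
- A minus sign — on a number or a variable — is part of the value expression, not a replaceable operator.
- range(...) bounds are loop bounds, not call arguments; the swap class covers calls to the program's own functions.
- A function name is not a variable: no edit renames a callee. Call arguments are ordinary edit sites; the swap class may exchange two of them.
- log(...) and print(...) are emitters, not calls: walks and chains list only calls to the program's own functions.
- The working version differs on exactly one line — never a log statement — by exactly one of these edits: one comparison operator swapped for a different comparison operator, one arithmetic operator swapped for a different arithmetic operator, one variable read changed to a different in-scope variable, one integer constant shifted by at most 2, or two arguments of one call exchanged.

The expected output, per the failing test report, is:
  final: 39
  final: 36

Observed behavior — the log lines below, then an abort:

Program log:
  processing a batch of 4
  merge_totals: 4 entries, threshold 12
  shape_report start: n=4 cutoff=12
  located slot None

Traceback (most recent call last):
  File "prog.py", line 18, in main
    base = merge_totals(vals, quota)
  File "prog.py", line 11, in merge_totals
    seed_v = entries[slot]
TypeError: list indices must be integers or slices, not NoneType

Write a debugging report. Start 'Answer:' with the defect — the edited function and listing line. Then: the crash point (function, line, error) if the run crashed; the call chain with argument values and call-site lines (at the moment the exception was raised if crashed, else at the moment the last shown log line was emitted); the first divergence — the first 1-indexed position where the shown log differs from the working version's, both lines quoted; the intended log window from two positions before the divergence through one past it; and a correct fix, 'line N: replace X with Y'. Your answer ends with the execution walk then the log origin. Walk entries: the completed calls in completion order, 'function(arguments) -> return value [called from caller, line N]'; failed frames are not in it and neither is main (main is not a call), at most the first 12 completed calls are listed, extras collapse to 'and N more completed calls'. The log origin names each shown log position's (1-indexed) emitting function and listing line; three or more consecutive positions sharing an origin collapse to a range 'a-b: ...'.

Answer: the defect is in shape_report at line 4.
Core observation: Log line 4 is where behavior first shows: 'located slot None' appears instead of 'located slot 3'.
Crash: merge_totals, line 11, TypeError.
Call chain: main -> merge_totals([5, 3, 1, 12], 12) (called at line 18).
First divergence: position 4 — the shown line 'located slot None' should read 'located slot 3'.
Intended log window:
  2: merge_totals: 4 entries, threshold 12
  3: shape_report start: n=4 cutoff=12
  4: located slot 3
  5: checkpoint: 36
Execution walk:
  shape_report([5, 3, 1, 12], 12) -> None  [called from merge_totals, line 9]
Log line origins:
  1: from main, line 17
  2: from merge_totals, line 8
  3: from shape_report, line 2
  4: from merge_totals, line 10
A correct fix: line 4: replace `items[base] == base` with `items[base] == rate`.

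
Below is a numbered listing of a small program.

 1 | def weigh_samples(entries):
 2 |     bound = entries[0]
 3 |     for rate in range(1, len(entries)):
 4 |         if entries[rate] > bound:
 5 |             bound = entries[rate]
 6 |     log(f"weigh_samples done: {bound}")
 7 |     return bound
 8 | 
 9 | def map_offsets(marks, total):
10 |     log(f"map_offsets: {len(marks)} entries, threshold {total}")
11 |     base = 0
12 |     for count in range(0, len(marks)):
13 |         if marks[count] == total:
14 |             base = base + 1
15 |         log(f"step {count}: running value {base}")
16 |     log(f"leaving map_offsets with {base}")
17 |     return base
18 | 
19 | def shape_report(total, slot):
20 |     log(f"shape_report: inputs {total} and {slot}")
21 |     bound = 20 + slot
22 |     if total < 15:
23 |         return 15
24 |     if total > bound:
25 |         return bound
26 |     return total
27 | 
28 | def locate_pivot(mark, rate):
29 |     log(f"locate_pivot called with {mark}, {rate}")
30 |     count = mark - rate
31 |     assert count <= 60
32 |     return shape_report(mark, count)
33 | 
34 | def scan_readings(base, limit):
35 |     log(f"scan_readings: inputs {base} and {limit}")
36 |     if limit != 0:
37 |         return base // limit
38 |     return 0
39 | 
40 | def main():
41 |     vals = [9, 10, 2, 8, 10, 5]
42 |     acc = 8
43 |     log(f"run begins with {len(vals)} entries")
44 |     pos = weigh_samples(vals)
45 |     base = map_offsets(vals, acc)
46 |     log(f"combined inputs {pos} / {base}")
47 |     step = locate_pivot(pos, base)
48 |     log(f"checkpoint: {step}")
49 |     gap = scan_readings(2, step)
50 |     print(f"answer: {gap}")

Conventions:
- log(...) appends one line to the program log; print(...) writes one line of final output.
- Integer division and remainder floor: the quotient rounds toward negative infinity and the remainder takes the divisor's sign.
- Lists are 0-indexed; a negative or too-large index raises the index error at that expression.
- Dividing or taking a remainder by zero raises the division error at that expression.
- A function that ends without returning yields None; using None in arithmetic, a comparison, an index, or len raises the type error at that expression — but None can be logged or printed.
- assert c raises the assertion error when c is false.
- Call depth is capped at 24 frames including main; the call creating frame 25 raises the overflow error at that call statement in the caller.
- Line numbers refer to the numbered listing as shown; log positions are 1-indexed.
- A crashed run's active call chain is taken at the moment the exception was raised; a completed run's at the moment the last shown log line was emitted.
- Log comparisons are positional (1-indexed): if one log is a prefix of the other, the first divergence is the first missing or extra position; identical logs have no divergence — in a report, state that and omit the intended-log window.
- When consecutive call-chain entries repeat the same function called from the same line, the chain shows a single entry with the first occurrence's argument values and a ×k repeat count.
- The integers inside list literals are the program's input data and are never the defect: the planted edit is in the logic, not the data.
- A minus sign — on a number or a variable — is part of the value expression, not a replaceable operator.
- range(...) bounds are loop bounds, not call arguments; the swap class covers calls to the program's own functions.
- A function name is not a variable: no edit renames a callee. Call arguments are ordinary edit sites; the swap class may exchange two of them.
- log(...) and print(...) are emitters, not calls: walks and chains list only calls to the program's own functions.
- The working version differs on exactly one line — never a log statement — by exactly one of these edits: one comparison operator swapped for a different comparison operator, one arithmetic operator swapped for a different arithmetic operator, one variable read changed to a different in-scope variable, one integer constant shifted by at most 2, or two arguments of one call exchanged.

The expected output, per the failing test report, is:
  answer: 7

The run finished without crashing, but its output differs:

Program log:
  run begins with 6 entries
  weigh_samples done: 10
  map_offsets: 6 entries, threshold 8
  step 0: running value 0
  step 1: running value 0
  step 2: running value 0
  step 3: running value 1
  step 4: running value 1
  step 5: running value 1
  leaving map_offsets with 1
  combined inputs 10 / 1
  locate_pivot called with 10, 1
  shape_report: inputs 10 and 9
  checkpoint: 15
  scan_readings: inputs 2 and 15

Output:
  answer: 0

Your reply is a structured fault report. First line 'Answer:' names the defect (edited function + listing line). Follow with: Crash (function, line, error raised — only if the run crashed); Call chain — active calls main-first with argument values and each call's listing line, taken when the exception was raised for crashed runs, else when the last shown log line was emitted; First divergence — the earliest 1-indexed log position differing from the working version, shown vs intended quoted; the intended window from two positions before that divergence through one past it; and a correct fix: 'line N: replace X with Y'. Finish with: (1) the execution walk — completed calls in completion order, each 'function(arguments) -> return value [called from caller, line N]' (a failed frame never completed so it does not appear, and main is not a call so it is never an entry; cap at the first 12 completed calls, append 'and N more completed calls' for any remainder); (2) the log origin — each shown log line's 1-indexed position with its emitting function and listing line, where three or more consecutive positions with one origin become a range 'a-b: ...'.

Answer: the defect is in main at line 49.
Key fact: At log position 15 the runs split — shown 'scan_readings: inputs 2 and 15', but the working version logs 'scan_readings: inputs 15 and 2'.
Call chain: main -> scan_readings(2, 15) (called at line 49).
First divergence: position 15 — shown 'scan_readings: inputs 2 and 15', intended 'scan_readings: inputs 15 and 2'.
Intended log window:
  13: shape_report: inputs 10 and 9
  14: checkpoint: 15
  15: scan_readings: inputs 15 and 2
Execution walk:
  weigh_samples([9, 10, 2, 8, 10, 5]) -> 10  [called from main, line 44]
  map_offsets([9, 10, 2, 8, 10, 5], 8) -> 1  [called from main, line 45]
  shape_report(10, 9) -> 15  [called from locate_pivot, line 32]
  locate_pivot(10, 1) -> 15  [called from main, line 47]
  scan_readings(2, 15) -> 0  [called from main, line 49]
Origin of each log line:
  1: logged in main at line 43
  2: logged in weigh_samples at line 6
  3: logged in map_offsets at line 10
  4-9: logged in map_offsets at line 15
  10: logged in map_offsets at line 16
  11: logged in main at line 46
  12: logged in locate_pivot at line 29
  13: logged in shape_report at line 20
  14: logged in main at line 48
  15: logged in scan_readings at line 35
A correct fix: line 49: replace `scan_readings(2, step)` with `scan_readings(step, 2)`.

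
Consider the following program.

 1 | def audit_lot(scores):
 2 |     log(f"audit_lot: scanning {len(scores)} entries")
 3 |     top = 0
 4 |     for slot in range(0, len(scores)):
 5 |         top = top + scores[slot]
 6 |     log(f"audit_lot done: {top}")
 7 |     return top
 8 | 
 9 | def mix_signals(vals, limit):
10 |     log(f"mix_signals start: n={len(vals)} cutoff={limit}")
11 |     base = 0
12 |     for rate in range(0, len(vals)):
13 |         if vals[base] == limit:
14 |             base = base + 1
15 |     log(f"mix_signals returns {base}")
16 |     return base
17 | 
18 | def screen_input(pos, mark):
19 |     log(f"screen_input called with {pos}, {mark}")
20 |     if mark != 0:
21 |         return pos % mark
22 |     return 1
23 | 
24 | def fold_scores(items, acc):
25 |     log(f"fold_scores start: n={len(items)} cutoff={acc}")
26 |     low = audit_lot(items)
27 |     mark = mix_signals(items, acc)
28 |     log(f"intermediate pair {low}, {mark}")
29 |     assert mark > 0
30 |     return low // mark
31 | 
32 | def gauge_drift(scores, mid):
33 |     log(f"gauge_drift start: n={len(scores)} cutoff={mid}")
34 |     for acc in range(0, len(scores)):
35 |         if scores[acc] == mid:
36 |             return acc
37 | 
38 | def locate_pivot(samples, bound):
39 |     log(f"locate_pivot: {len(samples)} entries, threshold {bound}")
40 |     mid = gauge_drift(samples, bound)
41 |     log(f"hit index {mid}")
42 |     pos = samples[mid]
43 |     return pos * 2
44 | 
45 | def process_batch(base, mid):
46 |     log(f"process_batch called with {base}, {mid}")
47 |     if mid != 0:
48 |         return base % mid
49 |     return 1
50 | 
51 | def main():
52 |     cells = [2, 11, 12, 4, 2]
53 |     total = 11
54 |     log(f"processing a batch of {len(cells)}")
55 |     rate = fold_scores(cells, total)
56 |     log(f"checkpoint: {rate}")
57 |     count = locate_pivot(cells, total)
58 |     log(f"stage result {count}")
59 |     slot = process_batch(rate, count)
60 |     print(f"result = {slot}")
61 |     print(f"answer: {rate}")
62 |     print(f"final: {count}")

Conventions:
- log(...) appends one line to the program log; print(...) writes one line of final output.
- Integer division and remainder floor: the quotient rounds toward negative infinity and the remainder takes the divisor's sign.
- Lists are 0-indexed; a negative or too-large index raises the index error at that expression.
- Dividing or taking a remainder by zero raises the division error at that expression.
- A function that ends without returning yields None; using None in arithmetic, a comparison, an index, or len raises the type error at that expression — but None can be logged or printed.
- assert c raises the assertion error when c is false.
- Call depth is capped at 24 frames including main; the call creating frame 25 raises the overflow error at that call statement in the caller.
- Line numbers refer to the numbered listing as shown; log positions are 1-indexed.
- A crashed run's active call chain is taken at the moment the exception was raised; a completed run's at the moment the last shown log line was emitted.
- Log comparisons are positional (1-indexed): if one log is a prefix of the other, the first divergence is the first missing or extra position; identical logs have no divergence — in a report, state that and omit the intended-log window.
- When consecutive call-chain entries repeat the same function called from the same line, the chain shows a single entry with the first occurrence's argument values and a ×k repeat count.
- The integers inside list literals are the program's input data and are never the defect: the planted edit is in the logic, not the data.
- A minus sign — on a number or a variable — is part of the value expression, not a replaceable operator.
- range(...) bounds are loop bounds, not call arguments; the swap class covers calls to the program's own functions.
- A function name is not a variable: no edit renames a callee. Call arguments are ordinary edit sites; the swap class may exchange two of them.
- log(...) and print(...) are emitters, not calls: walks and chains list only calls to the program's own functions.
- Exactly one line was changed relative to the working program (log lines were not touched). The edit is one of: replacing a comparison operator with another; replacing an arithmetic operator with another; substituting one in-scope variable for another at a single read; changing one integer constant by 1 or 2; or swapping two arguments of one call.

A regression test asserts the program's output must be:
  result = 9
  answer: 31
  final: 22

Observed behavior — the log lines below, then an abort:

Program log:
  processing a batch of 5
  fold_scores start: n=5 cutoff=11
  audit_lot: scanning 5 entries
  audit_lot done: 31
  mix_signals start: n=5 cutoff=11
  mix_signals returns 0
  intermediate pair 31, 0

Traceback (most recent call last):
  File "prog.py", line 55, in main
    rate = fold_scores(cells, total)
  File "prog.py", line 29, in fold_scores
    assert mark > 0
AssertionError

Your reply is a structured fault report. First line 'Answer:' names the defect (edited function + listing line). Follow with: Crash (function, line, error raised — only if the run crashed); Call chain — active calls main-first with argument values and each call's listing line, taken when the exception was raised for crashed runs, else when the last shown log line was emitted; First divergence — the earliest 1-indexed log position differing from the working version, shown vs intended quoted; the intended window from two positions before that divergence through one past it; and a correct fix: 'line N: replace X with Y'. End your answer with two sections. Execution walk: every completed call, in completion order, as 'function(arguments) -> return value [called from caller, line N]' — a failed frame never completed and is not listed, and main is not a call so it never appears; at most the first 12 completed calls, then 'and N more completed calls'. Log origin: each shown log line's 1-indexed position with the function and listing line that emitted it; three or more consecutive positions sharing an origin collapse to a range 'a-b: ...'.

Answer: the defect is in mix_signals at line 13.
Key fact: Everything matches until log position 6, which reads 'mix_signals returns 0' in place of 'mix_signals returns 1'.
Crash: fold_scores, line 29, AssertionError.
Call chain: main -> fold_scores([2, 11, 12, 4, 2], 11) (called at line 55).
First divergence: position 6; shown 'mix_signals returns 0' vs intended 'mix_signals returns 1'.
Intended log window:
  4: audit_lot done: 31
  5: mix_signals start: n=5 cutoff=11
  6: mix_signals returns 1
  7: intermediate pair 31, 1
Execution walk:
  audit_lot([2, 11, 12, 4, 2]) -> 31  [called from fold_scores, line 26]
  mix_signals([2, 11, 12, 4, 2], 11) -> 0  [called from fold_scores, line 27]
Origin of each log line:
  1: logged in main at line 54
  2: logged in fold_scores at line 25
  3: logged in audit_lot at line 2
  4: logged in audit_lot at line 6
  5: logged in mix_signals at line 10
  6: logged in mix_signals at line 15
  7: logged in fold_scores at line 28
A correct fix: line 13: replace `base` with `rate`.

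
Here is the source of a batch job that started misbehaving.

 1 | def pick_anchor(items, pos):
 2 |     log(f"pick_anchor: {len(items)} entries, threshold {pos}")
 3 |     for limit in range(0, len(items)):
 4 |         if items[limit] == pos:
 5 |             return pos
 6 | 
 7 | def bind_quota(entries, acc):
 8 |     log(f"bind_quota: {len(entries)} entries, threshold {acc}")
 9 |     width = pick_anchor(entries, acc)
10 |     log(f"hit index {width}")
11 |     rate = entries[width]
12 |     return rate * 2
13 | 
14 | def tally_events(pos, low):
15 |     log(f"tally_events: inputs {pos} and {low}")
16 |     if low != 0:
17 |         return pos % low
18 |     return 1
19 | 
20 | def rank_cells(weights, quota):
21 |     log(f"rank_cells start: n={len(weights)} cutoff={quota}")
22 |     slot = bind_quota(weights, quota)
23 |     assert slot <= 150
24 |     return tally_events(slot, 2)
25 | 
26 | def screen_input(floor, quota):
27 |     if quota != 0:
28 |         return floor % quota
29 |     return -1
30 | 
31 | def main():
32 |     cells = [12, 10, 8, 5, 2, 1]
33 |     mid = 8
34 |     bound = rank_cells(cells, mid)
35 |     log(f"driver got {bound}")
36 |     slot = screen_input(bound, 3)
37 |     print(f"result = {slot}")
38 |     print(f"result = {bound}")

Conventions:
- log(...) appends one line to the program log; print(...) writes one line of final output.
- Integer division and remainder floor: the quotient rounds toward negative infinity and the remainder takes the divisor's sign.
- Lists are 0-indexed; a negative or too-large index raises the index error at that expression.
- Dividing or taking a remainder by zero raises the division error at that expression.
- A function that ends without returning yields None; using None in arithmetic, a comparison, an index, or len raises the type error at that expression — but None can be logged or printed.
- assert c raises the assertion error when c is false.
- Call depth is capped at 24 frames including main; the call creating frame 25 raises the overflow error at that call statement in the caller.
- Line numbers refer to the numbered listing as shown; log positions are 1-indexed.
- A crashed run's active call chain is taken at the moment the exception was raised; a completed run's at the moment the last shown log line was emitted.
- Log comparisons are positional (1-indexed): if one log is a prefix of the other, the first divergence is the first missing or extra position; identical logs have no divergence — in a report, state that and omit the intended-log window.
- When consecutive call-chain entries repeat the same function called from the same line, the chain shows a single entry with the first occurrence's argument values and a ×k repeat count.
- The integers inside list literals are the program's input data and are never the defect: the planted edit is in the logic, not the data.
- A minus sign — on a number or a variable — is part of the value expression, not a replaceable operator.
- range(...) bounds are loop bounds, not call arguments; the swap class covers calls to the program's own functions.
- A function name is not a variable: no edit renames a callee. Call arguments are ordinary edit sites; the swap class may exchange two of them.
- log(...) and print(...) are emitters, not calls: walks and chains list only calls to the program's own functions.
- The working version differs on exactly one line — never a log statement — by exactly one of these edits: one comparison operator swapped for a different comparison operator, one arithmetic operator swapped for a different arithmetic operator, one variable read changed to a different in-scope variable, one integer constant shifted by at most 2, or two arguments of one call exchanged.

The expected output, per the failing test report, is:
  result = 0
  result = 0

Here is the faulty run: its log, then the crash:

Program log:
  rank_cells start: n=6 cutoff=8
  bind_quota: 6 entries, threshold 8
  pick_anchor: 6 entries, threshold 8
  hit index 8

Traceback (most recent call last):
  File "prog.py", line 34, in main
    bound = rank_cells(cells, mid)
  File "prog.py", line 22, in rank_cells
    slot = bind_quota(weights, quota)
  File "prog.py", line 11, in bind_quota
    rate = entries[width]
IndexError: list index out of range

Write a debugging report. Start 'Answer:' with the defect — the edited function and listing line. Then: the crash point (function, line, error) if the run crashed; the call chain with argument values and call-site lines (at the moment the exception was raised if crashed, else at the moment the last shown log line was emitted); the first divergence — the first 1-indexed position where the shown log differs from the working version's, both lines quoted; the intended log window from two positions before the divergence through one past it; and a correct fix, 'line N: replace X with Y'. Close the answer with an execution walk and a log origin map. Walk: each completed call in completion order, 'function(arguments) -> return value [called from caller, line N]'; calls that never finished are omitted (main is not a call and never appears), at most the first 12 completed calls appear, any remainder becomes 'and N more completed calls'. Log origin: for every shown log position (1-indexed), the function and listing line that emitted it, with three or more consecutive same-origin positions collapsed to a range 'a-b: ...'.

Answer: the defect is in pick_anchor at line 5.
The tell: The log first diverges at position 4: the faulty run prints 'hit index 8' where the working version prints 'hit index 2'.
Crash: bind_quota, line 11, IndexError.
Call chain: main -> rank_cells([12, 10, 8, 5, 2, 1], 8) (called at line 34) -> bind_quota([12, 10, 8, 5, 2, 1], 8) (called at line 22).
First divergence: at position 4 the run shows 'hit index 8' where the working version logs 'hit index 2'.
Intended log window:
  2: bind_quota: 6 entries, threshold 8
  3: pick_anchor: 6 entries, threshold 8
  4: hit index 2
  5: tally_events: inputs 16 and 2
Execution walk:
  pick_anchor([12, 10, 8, 5, 2, 1], 8) -> 8  [called from bind_quota, line 9]
Origin of each log line:
  1 — rank_cells, line 21
  2 — bind_quota, line 8
  3 — pick_anchor, line 2
  4 — bind_quota, line 10
A correct fix: line 5: replace `pos` with `limit`.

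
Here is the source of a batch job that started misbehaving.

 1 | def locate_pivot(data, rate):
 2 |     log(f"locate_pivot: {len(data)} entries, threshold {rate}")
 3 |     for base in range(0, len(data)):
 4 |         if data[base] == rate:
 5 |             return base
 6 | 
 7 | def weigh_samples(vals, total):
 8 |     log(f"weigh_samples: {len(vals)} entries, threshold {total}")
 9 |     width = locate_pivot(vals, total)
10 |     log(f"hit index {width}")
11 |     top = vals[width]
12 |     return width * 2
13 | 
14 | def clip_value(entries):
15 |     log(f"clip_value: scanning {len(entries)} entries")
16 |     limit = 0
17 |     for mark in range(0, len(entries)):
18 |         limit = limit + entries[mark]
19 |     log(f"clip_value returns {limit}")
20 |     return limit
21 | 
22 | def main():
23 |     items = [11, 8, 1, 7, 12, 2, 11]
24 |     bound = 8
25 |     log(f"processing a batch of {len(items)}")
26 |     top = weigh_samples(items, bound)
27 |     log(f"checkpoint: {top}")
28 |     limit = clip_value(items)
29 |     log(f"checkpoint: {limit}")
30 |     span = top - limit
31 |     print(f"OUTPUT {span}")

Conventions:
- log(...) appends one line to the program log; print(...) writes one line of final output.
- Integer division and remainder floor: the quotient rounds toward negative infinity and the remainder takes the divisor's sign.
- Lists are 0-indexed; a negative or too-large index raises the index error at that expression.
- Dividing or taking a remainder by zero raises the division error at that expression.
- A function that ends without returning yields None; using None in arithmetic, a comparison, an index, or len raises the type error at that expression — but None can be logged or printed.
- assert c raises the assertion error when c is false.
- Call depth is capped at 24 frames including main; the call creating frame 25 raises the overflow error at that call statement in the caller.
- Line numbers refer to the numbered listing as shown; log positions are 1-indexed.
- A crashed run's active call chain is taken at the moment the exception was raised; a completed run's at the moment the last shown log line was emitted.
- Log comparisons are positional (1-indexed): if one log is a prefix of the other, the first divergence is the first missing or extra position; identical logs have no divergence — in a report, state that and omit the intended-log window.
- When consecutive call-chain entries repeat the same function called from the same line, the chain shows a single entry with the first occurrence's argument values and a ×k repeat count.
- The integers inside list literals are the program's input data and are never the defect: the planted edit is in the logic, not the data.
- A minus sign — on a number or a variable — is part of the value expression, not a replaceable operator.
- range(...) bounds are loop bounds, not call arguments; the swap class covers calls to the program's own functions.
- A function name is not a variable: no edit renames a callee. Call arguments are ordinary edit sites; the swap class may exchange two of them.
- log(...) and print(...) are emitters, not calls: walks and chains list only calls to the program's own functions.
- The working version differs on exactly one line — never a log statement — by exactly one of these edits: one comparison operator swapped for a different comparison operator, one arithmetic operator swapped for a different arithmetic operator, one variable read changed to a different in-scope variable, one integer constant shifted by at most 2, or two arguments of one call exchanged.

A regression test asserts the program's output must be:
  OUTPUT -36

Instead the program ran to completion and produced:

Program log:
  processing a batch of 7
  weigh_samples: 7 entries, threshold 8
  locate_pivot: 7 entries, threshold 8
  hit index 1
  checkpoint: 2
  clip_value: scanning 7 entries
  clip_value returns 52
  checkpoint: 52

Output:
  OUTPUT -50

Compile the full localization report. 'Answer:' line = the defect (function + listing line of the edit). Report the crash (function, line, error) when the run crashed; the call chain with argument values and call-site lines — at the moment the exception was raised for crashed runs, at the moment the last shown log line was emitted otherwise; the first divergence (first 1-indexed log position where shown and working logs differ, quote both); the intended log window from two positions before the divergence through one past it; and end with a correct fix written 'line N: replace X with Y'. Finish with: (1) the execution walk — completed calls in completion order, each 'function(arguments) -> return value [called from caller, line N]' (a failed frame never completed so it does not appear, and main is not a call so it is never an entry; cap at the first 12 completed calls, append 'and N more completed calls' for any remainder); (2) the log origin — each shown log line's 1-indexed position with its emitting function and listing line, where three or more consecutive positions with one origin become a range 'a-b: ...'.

Answer: the defect is in weigh_samples at line 12.
Core observation: Everything matches until log position 5, which reads 'checkpoint: 2' in place of 'checkpoint: 16'.
Call chain: main.
First divergence: at position 5 the run shows 'checkpoint: 2' where the working version logs 'checkpoint: 16'.
Intended log window:
  3: locate_pivot: 7 entries, threshold 8
  4: hit index 1
  5: checkpoint: 16
  6: clip_value: scanning 7 entries
Execution walk:
  locate_pivot([11, 8, 1, 7, 12, 2, 11], 8) -> 1  [called from weigh_samples, line 9]
  weigh_samples([11, 8, 1, 7, 12, 2, 11], 8) -> 2  [called from main, line 26]
  clip_value([11, 8, 1, 7, 12, 2, 11]) -> 52  [called from main, line 28]
Log line origins:
  1: from main, line 25
  2: from weigh_samples, line 8
  3: from locate_pivot, line 2
  4: from weigh_samples, line 10
  5: from main, line 27
  6: from clip_value, line 15
  7: from clip_value, line 19
  8: from main, line 29
A correct fix: line 12: replace `width` with `top`.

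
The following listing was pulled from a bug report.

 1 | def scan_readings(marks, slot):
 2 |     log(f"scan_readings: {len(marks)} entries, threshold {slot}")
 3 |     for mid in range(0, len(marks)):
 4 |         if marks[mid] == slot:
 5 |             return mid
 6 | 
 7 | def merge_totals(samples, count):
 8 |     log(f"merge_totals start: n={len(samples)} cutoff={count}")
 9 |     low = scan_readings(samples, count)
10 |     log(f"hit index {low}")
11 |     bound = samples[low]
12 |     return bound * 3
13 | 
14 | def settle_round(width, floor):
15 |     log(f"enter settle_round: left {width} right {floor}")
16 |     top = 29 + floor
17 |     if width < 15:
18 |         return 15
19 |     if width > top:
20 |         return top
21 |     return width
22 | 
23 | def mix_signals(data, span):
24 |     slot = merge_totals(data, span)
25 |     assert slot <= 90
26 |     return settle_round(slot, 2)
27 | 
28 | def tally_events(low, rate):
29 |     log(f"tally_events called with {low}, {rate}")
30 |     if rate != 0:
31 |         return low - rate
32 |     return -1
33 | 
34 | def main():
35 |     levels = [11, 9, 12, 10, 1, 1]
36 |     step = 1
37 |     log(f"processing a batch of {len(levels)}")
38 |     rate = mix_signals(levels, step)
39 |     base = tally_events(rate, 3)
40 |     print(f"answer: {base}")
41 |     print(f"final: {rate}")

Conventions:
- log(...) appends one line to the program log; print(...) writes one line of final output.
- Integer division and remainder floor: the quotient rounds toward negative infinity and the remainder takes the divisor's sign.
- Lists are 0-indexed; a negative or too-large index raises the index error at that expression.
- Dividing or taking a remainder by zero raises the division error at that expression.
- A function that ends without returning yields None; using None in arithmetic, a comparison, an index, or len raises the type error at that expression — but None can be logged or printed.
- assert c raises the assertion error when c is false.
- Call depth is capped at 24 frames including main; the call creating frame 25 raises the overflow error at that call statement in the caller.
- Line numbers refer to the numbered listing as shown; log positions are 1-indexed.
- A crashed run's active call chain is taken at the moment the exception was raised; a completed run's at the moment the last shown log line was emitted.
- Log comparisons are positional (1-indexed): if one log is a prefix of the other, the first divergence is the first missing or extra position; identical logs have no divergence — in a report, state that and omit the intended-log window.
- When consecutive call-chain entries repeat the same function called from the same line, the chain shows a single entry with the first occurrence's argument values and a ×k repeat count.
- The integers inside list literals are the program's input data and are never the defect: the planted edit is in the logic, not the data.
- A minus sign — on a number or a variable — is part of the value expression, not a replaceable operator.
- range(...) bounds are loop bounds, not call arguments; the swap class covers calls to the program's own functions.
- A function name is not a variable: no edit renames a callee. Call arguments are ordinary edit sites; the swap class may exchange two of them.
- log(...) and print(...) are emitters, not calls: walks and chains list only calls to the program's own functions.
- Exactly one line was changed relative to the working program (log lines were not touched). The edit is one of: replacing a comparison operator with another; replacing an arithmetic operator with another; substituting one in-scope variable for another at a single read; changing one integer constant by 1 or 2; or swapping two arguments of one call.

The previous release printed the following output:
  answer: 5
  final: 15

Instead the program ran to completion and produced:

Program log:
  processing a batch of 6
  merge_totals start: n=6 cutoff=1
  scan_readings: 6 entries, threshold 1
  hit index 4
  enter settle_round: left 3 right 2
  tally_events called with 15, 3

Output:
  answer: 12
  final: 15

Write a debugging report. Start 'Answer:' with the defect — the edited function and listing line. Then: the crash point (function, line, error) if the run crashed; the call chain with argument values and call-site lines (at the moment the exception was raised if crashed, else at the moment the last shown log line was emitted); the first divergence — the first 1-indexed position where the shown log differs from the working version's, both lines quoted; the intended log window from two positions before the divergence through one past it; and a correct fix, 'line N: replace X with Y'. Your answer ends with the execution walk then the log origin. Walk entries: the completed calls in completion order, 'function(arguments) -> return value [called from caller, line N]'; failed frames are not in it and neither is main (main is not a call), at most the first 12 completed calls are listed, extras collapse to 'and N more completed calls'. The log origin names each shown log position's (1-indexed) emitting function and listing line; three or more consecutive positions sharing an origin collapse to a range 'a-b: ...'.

Answer: the defect is in tally_events at line 31.
Key fact: The logs agree in full; only the final output differs.
Call chain: main -> tally_events(15, 3) (called at line 39).
First divergence: none; the two logs match at every position.
Execution walk:
  scan_readings([11, 9, 12, 10, 1, 1], 1) -> 4  [called from merge_totals, line 9]
  merge_totals([11, 9, 12, 10, 1, 1], 1) -> 3  [called from mix_signals, line 24]
  settle_round(3, 2) -> 15  [called from mix_signals, line 26]
  mix_signals([11, 9, 12, 10, 1, 1], 1) -> 15  [called from main, line 38]
  tally_events(15, 3) -> 12  [called from main, line 39]
Log origin:
  1: emitted by main (line 37)
  2: emitted by merge_totals (line 8)
  3: emitted by scan_readings (line 2)
  4: emitted by merge_totals (line 10)
  5: emitted by settle_round (line 15)
  6: emitted by tally_events (line 29)
A correct fix: line 31: replace `-` with `//`.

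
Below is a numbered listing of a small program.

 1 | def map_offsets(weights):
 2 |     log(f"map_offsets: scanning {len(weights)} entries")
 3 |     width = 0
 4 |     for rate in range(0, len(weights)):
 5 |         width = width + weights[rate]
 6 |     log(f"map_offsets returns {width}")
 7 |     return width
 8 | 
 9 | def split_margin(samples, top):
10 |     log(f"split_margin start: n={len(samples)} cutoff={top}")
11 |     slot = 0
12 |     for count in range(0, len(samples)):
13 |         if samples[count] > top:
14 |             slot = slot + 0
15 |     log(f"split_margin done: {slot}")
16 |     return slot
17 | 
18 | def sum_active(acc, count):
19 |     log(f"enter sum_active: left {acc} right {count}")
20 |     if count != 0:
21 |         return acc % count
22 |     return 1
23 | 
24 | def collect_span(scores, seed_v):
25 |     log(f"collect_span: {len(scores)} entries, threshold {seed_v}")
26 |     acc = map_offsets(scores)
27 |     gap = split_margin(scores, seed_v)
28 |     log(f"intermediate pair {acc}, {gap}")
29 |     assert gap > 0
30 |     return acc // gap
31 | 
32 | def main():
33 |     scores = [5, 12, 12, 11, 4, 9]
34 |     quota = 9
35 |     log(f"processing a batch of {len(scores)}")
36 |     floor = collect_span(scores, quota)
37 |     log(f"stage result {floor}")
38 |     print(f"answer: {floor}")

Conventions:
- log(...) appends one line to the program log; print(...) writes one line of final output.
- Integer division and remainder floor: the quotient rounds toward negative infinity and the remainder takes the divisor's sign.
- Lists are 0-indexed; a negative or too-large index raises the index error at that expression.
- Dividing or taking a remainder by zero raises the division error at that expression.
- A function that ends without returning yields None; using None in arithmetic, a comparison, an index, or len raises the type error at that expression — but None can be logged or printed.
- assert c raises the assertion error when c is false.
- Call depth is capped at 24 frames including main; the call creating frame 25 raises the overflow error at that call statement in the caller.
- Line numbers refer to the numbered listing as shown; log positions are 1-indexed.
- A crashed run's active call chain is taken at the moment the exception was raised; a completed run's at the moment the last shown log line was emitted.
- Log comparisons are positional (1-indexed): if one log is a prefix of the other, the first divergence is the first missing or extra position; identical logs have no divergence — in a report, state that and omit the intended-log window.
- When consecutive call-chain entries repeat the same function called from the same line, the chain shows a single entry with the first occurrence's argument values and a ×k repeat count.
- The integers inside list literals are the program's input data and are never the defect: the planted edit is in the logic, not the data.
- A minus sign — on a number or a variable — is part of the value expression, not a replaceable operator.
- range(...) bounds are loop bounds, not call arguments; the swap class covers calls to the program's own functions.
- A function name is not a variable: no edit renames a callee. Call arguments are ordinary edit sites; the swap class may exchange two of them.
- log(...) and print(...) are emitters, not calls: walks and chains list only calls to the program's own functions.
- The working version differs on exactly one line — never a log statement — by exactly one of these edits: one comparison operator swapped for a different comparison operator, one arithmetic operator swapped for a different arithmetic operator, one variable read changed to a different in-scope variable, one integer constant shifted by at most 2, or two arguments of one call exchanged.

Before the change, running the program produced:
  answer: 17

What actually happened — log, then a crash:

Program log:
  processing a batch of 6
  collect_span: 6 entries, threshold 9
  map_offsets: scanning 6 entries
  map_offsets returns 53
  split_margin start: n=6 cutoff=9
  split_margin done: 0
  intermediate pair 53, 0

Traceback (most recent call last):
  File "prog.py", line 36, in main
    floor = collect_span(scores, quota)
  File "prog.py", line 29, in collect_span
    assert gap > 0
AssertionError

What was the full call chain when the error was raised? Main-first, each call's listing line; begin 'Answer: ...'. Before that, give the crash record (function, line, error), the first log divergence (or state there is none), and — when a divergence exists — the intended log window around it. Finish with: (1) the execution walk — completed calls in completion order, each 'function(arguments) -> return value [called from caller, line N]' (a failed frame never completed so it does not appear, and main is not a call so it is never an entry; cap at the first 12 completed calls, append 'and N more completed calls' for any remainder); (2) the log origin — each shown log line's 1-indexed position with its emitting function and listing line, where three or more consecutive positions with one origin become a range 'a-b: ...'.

Answer: main -> collect_span (called at line 36).
Key fact: Position 6 is the first bad log line: 'split_margin done: 0' should read 'split_margin done: 3'.
Crash: collect_span, line 29, AssertionError.
First divergence: at position 6 the run shows 'split_margin done: 0' where the working version logs 'split_margin done: 3'.
Intended log window:
  4: map_offsets returns 53
  5: split_margin start: n=6 cutoff=9
  6: split_margin done: 3
  7: intermediate pair 53, 3
Execution walk:
  map_offsets([5, 12, 12, 11, 4, 9]) -> 53  [called from collect_span, line 26]
  split_margin([5, 12, 12, 11, 4, 9], 9) -> 0  [called from collect_span, line 27]
Log origins:
  1: logged in main at line 35
  2: logged in collect_span at line 25
  3: logged in map_offsets at line 2
  4: logged in map_offsets at line 6
  5: logged in split_margin at line 10
  6: logged in split_margin at line 15
  7: logged in collect_span at line 28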